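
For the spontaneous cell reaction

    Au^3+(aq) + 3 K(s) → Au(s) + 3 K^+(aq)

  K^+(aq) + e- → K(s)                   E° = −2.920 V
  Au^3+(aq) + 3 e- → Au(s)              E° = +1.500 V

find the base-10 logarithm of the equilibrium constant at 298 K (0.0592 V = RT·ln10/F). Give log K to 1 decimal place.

log K = 224.0

The Au³⁺/Au couple is reduced (cathode); E°cell = +1.500 − (−2.920) = +4.420 V with n = 3.
At equilibrium E = 0, so log K = nE°cell / 0.0592 = (3)(+4.420) / 0.0592 = 224.0.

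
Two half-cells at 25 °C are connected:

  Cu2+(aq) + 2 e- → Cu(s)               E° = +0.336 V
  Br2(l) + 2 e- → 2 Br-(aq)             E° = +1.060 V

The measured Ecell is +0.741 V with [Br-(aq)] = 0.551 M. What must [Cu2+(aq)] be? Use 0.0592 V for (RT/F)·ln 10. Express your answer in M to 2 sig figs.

0.88 M

With Br₂/Br⁻ at the cathode and Cu²⁺/Cu at the anode, E°cell = +1.060 − (+0.336) = +0.724 V (n = 2).
Since E = E° − (0.0592/n)·log Q, log Q = n(E° − E)/0.0592 = −0.574.
For Br2(l) + Cu(s) → 2 Br-(aq) + Cu2+(aq), the reaction quotient is Q = [Br-(aq)]^2·[Cu2+(aq)].
Solving for the unknown gives log [Cu2+(aq)] = −0.056, so [Cu2+(aq)] ≈ 0.88 M.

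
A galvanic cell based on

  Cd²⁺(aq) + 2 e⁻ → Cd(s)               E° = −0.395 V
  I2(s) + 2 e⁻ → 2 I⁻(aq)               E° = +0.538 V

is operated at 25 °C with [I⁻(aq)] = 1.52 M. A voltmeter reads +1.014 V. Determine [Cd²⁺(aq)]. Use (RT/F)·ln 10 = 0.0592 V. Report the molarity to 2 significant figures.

I₂/I⁻ is the cathode (higher E°); E°cell = +0.538 − (−0.395) = +0.933 V with n = 2.
Rearranging E = E° − (0.0592/n)·log Q gives log Q = 2(+0.933 − (+1.014))/0.0592 = −2.736.
For I2(s) + Cd(s) → 2 I⁻(aq) + Cd²⁺(aq), the reaction quotient is Q = [I⁻(aq)]^2·[Cd²⁺(aq)].
Solving for the unknown gives log [Cd²⁺(aq)] = −3.100, so [Cd²⁺(aq)] ≈ 0.00079 M.

0.00079 M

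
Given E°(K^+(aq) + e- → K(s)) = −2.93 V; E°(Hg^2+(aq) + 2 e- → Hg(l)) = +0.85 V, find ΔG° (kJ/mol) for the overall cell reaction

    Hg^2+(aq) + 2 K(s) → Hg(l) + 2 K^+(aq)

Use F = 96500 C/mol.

In the reaction as written Hg^2+(aq) is reduced, so the Hg²⁺/Hg couple is the cathode and K⁺/K is the anode.
E°cell = +0.85 − (−2.93) = +3.78 V; balancing electrons gives n = 2.
ΔG° = −nFE°cell = −(2)(96500)(+3.78) J/mol = −730 kJ/mol.

−730 kJ/mol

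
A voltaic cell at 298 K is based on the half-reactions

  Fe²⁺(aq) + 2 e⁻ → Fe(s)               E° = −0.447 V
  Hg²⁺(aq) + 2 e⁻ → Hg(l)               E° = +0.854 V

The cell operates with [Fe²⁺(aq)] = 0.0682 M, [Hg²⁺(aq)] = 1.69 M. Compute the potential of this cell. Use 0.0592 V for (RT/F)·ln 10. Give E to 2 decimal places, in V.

+1.34 V

Hg²⁺/Hg is reduced (cathode, E° = +0.854 V) and Fe²⁺/Fe is oxidized (anode).
E°cell = +0.854 − (−0.447) = +1.301 V, with n = 2 electrons transferred.
The balanced reaction is Hg²⁺(aq) + Fe(s) → Hg(l) + Fe²⁺(aq), so Q = [Fe²⁺(aq)] / [Hg²⁺(aq)] = 0.0404 and log Q = −1.394.
Applying E = E° − (RT ln10/nF)·log Q gives +1.301 − (0.0592/2)(−1.394) = +1.34 V.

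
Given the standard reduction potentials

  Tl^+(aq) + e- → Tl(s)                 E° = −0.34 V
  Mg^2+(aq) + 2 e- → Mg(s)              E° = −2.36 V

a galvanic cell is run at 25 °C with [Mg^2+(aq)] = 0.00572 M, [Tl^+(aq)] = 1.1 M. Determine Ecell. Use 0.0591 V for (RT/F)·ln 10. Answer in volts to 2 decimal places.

Since E°(Tl⁺/Tl) > E°(Mg²⁺/Mg), Tl⁺/Tl serves as the cathode.
E°cell = E°cat − E°an = −0.34 − (−2.36) = +2.02 V; n = 2.
The balanced reaction is 2 Tl^+(aq) + Mg(s) → 2 Tl(s) + Mg^2+(aq), so Q = [Mg^2+(aq)] / [Tl^+(aq)]^2 = 0.00473 and log Q = −2.325.
Applying E = E° − (RT ln10/nF)·log Q gives +2.02 − (0.0591/2)(−2.325) = +2.09 V.

+2.09 V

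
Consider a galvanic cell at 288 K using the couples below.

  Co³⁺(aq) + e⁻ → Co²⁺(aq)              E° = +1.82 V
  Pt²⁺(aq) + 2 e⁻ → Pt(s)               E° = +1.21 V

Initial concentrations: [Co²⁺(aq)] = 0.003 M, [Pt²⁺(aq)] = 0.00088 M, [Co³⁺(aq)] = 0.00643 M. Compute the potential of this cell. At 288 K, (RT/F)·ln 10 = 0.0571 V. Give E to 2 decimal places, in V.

The Co³⁺/Co²⁺ couple has the more positive E°, so it is the cathode; Pt²⁺/Pt is the anode.
E°cell = +1.82 − (+1.21) = +0.61 V, with n = 2 electrons transferred.
Balancing gives 2 Co³⁺(aq) + Pt(s) → 2 Co²⁺(aq) + Pt²⁺(aq); hence Q = ([Co²⁺(aq)]^2·[Pt²⁺(aq)]) / [Co³⁺(aq)]^2 = 0.000192 (log Q = −3.718).
E = E° − (0.0571/n)·log Q = +0.61 − (0.0571/2)(−3.718) = +0.72 V.

+0.72 V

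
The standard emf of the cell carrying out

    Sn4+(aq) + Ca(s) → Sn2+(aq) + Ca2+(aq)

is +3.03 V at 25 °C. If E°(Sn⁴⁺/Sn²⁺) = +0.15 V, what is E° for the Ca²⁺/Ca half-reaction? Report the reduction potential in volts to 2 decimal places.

−2.88 V

In the reaction as written the Sn⁴⁺/Sn²⁺ couple is reduced (cathode) and Ca²⁺/Ca is oxidized (anode), so E°cell = E°(Sn⁴⁺/Sn²⁺) − E°(Ca²⁺/Ca).
E°(Ca²⁺/Ca) = E°(cathode) − E°cell = +0.15 − (+3.03) = −2.88 V.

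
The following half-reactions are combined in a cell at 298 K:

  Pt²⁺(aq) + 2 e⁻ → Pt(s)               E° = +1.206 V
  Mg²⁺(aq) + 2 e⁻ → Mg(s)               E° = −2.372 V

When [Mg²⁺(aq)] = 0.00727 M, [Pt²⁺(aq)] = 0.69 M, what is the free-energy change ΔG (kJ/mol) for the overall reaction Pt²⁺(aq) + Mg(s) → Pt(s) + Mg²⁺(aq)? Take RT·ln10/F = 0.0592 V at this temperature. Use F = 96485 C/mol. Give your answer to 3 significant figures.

The standard cell potential is +1.206 − (−2.372) = +3.578 V, with n = 2 electrons in the balanced equation.
Here Q = [Mg²⁺(aq)] / [Pt²⁺(aq)] = 0.0105 (log Q = −1.977), giving E = +3.578 − (0.0592/2)·(−1.977) = +3.6365 V.
ΔG = −nFE = −(2)(96485)(+3.6365) J/mol = −702 kJ/mol.

−702 kJ/mol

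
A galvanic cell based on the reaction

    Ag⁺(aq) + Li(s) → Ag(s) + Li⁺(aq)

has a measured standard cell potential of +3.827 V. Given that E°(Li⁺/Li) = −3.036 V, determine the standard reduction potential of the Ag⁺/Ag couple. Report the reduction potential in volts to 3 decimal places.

+0.791 V

In the reaction as written the Ag⁺/Ag couple is reduced (cathode) and Li⁺/Li is oxidized (anode), so E°cell = E°(Ag⁺/Ag) − E°(Li⁺/Li).
E°(Ag⁺/Ag) = E°cell + E°(anode) = +3.827 + (−3.036) = +0.791 V.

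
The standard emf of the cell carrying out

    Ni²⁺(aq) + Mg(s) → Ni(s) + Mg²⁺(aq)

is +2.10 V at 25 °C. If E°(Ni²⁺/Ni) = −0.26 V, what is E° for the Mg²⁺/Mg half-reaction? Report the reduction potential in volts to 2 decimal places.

−2.36 V

In the reaction as written the Ni²⁺/Ni couple is reduced (cathode) and Mg²⁺/Mg is oxidized (anode), so E°cell = E°(Ni²⁺/Ni) − E°(Mg²⁺/Mg).
E°(Mg²⁺/Mg) = E°(cathode) − E°cell = −0.26 − (+2.10) = −2.36 V.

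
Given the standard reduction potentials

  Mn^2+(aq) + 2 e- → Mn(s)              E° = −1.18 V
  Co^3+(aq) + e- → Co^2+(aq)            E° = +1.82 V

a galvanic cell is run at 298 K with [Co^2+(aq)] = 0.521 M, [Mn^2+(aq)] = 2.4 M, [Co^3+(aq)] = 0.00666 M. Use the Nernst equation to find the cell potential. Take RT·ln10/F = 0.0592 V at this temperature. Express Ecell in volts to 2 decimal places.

+2.88 V

Since E°(Co³⁺/Co²⁺) > E°(Mn²⁺/Mn), Co³⁺/Co²⁺ serves as the cathode.
The standard potential is +1.82 − (−1.18) = +3.00 V and the balanced reaction transfers n = 2 electrons.
The balanced reaction is 2 Co^3+(aq) + Mn(s) → 2 Co^2+(aq) + Mn^2+(aq), so Q = ([Co^2+(aq)]^2·[Mn^2+(aq)]) / [Co^3+(aq)]^2 = 1.47×10^4 and log Q = 4.167.
Applying E = E° − (RT ln10/nF)·log Q gives +3.00 − (0.0592/2)(4.167) = +2.88 V.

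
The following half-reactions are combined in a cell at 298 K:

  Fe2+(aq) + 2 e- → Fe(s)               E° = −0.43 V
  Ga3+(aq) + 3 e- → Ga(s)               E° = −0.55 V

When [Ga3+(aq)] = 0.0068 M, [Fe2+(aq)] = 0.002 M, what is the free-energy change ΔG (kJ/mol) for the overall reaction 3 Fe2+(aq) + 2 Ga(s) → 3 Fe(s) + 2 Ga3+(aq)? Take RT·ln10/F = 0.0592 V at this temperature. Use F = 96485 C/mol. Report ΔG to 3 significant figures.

−48.0 kJ/mol

The standard cell potential is −0.43 − (−0.55) = +0.12 V, with n = 6 electrons in the balanced equation.
The reaction quotient is [Ga3+(aq)]^2 / [Fe2+(aq)]^3 = 5.78×10^3; by Nernst, E = +0.12 − (0.0592/6)(3.762) = +0.0829 V.
Then ΔG = −nFE = −6 × 96485 × +0.0829 J/mol = −48.0 kJ/mol.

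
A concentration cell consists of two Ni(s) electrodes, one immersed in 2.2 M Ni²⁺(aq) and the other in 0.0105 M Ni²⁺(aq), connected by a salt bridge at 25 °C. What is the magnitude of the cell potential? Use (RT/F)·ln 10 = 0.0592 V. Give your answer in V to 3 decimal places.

For a concentration cell E°cell = 0, since both electrodes use the same couple.
The compartment with the higher Ni²⁺(aq) concentration (2.2 M) acts as the cathode; ions are reduced there and produced at the dilute (0.0105 M) anode.
With n = 2, Ecell = −(0.0592/2)·log([dilute]/[conc]) = −(0.0592/2)·log(0.0105/2.2) = +0.069 V.

0.069 V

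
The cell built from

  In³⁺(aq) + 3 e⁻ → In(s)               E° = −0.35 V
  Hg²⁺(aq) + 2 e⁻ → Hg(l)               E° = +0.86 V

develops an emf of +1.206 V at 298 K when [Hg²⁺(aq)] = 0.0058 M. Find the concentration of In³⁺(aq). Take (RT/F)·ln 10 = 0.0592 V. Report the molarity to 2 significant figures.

0.00070 M

The Hg²⁺/Hg couple has the larger reduction potential, so it is the cathode: E°cell = +0.86 − (−0.35) = +1.21 V and n = 6.
Since E = E° − (0.0592/n)·log Q, log Q = n(E° − E)/0.0592 = 0.405.
For 3 Hg²⁺(aq) + 2 In(s) → 3 Hg(l) + 2 In³⁺(aq), the reaction quotient is Q = [In³⁺(aq)]^2 / [Hg²⁺(aq)]^3.
Solving for the unknown gives log [In³⁺(aq)] = −3.152, so [In³⁺(aq)] ≈ 0.00070 M.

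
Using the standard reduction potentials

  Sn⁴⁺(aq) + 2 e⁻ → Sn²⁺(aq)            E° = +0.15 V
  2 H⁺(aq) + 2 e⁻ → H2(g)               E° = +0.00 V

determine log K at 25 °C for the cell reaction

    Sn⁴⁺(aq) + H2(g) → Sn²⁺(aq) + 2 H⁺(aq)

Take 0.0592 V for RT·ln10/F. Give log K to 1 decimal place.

The Sn⁴⁺/Sn²⁺ couple is reduced (cathode); E°cell = +0.15 − (+0.00) = +0.15 V with n = 2.
At equilibrium E = 0, so log K = nE°cell / 0.0592 = (2)(+0.15) / 0.0592 = 5.1.

log K = 5.1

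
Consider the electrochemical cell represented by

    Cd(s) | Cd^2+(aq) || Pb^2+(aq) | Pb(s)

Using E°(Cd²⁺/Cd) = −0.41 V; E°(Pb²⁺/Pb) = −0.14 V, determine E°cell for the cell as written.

+0.27 V

By convention the left-hand electrode in cell notation is the anode (oxidation) and the right-hand electrode is the cathode (reduction).
E°cell = E°(right) − E°(left) = −0.14 − (−0.41) = +0.27 V.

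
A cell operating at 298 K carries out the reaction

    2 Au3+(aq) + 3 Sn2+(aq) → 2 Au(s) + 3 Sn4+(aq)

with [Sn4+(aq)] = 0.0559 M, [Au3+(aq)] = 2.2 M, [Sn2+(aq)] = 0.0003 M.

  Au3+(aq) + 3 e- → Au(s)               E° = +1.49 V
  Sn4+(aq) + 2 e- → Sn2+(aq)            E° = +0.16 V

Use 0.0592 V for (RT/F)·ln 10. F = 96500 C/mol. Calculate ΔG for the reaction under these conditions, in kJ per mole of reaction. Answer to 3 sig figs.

E°cell = +1.49 − (+0.16) = +1.33 V; the balanced reaction transfers n = 6 electrons.
The reaction quotient is [Sn4+(aq)]^3 / ([Au3+(aq)]^2·[Sn2+(aq)]^3) = 1.34×10^6; by Nernst, E = +1.33 − (0.0592/6)(6.126) = +1.2696 V.
ΔG = −nFE = −(6)(96500)(+1.2696) J/mol = −735 kJ/mol.

−735 kJ/mol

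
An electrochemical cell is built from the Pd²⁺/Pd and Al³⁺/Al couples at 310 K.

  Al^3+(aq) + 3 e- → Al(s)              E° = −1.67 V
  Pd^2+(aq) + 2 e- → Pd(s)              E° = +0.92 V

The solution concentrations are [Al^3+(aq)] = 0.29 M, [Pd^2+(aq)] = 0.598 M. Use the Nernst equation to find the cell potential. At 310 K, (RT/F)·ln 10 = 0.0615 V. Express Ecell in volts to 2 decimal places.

+2.59 V

The Pd²⁺/Pd couple has the more positive E°, so it is the cathode; Al³⁺/Al is the anode.
The standard potential is +0.92 − (−1.67) = +2.59 V and the balanced reaction transfers n = 6 electrons.
Balancing gives 3 Pd^2+(aq) + 2 Al(s) → 3 Pd(s) + 2 Al^3+(aq); hence Q = [Al^3+(aq)]^2 / [Pd^2+(aq)]^3 = 0.393 (log Q = −0.405).
Applying E = E° − (RT ln10/nF)·log Q gives +2.59 − (0.0615/6)(−0.405) = +2.59 V.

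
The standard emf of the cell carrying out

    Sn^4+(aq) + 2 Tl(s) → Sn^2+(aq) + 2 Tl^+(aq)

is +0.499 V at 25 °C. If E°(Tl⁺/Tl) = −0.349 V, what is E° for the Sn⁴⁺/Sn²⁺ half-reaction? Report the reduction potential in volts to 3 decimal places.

In the reaction as written the Sn⁴⁺/Sn²⁺ couple is reduced (cathode) and Tl⁺/Tl is oxidized (anode), so E°cell = E°(Sn⁴⁺/Sn²⁺) − E°(Tl⁺/Tl).
E°(Sn⁴⁺/Sn²⁺) = E°cell + E°(anode) = +0.499 + (−0.349) = +0.150 V.

+0.150 V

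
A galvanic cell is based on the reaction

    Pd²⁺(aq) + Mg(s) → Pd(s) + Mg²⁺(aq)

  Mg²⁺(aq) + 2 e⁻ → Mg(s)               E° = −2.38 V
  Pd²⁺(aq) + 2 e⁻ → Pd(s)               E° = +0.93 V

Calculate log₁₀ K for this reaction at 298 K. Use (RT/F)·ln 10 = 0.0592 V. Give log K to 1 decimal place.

log K = 111.8

The Pd²⁺/Pd couple is reduced (cathode); E°cell = +0.93 − (−2.38) = +3.31 V with n = 2.
At equilibrium E = 0, so log K = nE°cell / 0.0592 = (2)(+3.31) / 0.0592 = 111.8.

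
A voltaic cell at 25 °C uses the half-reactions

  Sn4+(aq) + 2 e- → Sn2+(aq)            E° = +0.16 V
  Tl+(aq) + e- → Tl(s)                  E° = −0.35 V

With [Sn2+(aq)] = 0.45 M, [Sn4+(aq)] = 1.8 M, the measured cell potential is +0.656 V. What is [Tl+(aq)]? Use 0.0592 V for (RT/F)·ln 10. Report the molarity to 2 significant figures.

0.0068 M

The Sn⁴⁺/Sn²⁺ couple has the larger reduction potential, so it is the cathode: E°cell = +0.16 − (−0.35) = +0.51 V and n = 2.
Since E = E° − (0.0592/n)·log Q, log Q = n(E° − E)/0.0592 = −4.932.
The balanced reaction is Sn4+(aq) + 2 Tl(s) → Sn2+(aq) + 2 Tl+(aq), so Q = ([Sn2+(aq)]·[Tl+(aq)]^2) / [Sn4+(aq)].
Solving for the unknown gives log [Tl+(aq)] = −2.165, so [Tl+(aq)] ≈ 0.0068 M.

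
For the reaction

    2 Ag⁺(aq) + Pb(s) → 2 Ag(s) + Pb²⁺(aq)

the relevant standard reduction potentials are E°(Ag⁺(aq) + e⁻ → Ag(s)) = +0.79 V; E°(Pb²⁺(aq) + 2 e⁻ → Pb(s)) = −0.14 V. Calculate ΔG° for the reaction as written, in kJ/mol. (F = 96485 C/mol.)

In the reaction as written Ag⁺(aq) is reduced, so the Ag⁺/Ag couple is the cathode and Pb²⁺/Pb is the anode.
E°cell = +0.79 − (−0.14) = +0.93 V; balancing electrons gives n = 2.
ΔG° = −nFE°cell = −(2)(96485)(+0.93) J/mol = −179 kJ/mol.

−179 kJ/mol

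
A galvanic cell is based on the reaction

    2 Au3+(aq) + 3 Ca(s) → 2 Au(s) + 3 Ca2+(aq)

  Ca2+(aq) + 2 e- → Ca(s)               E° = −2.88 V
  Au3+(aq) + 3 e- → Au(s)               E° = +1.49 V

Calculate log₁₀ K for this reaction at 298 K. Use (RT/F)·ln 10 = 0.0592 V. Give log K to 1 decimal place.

The Au³⁺/Au couple is reduced (cathode); E°cell = +1.49 − (−2.88) = +4.37 V with n = 6.
At equilibrium E = 0, so log K = nE°cell / 0.0592 = (6)(+4.37) / 0.0592 = 442.9.

log K = 442.9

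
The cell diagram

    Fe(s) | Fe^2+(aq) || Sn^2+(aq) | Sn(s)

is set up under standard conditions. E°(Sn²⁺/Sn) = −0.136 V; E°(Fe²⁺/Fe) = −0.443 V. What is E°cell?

By convention the left-hand electrode in cell notation is the anode (oxidation) and the right-hand electrode is the cathode (reduction).
E°cell = E°(right) − E°(left) = −0.136 − (−0.443) = +0.307 V.

+0.307 V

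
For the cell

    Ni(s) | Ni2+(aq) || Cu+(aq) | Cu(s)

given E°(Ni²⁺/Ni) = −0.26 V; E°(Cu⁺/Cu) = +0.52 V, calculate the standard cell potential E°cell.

By convention the left-hand electrode in cell notation is the anode (oxidation) and the right-hand electrode is the cathode (reduction).
E°cell = E°(right) − E°(left) = +0.52 − (−0.26) = +0.78 V.

+0.78 V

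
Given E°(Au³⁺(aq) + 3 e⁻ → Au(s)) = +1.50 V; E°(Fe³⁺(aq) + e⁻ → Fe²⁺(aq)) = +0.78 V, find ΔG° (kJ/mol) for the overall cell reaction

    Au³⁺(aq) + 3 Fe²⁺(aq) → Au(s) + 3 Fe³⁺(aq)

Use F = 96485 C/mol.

−208 kJ/mol

In the reaction as written Au³⁺(aq) is reduced, so the Au³⁺/Au couple is the cathode and Fe³⁺/Fe²⁺ is the anode.
E°cell = +1.50 − (+0.78) = +0.72 V; balancing electrons gives n = 3.
ΔG° = −nFE°cell = −(3)(96485)(+0.72) J/mol = −208 kJ/mol.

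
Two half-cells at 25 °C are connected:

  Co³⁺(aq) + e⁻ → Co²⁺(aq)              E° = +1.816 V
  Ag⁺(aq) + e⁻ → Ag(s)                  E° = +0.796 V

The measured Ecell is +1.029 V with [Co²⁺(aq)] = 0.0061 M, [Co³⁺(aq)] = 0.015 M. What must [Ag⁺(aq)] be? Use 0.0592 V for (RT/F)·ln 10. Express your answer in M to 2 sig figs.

1.7 M

With Co³⁺/Co²⁺ at the cathode and Ag⁺/Ag at the anode, E°cell = +1.816 − (+0.796) = +1.020 V (n = 1).
Since E = E° − (0.0592/n)·log Q, log Q = n(E° − E)/0.0592 = −0.152.
For Co³⁺(aq) + Ag(s) → Co²⁺(aq) + Ag⁺(aq), the reaction quotient is Q = ([Co²⁺(aq)]·[Ag⁺(aq)]) / [Co³⁺(aq)].
Isolating [Ag⁺(aq)] in Q = 10^{−0.152} yields log [Ag⁺(aq)] = 0.239, i.e. 1.7 M.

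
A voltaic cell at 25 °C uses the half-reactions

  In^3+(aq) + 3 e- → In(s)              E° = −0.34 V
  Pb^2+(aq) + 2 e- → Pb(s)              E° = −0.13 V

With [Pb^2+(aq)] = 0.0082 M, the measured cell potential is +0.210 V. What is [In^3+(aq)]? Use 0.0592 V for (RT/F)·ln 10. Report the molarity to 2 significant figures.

Pb²⁺/Pb is the cathode (higher E°); E°cell = −0.13 − (−0.34) = +0.21 V with n = 6.
Rearranging E = E° − (0.0592/n)·log Q gives log Q = 6(+0.21 − (+0.210))/0.0592 = 0.000.
The balanced reaction is 3 Pb^2+(aq) + 2 In(s) → 3 Pb(s) + 2 In^3+(aq), so Q = [In^3+(aq)]^2 / [Pb^2+(aq)]^3.
Substituting the known concentrations and solving, log [In^3+(aq)] = −3.129 and [In^3+(aq)] = 0.00074 M.

0.00074 M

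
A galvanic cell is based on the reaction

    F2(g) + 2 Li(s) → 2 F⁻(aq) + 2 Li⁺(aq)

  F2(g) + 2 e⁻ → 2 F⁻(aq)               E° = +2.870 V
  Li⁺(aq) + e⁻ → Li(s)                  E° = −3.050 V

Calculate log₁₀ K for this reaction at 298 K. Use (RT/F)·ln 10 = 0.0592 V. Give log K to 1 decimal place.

The F₂/F⁻ couple is reduced (cathode); E°cell = +2.870 − (−3.050) = +5.920 V with n = 2.
At equilibrium E = 0, so log K = nE°cell / 0.0592 = (2)(+5.920) / 0.0592 = 200.0.

log K = 200.0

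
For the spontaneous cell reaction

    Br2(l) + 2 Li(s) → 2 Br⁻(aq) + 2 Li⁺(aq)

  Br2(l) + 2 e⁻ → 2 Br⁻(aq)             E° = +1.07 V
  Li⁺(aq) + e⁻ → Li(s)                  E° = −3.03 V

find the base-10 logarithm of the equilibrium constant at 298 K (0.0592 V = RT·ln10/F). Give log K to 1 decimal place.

The Br₂/Br⁻ couple is reduced (cathode); E°cell = +1.07 − (−3.03) = +4.10 V with n = 2.
At equilibrium E = 0, so log K = nE°cell / 0.0592 = (2)(+4.10) / 0.0592 = 138.5.

log K = 138.5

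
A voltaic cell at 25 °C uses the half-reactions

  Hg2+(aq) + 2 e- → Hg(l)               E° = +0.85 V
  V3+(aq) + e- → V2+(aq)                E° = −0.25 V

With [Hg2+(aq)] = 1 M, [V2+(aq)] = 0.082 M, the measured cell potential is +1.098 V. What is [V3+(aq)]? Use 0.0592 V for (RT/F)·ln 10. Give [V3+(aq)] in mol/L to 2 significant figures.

0.089 M

Hg²⁺/Hg is the cathode (higher E°); E°cell = +0.85 − (−0.25) = +1.10 V with n = 2.
From the Nernst equation, log Q = n(E° − E)/0.0592 = 2·(+1.10 − (+1.098))/0.0592 = 0.068.
The balanced reaction is Hg2+(aq) + 2 V2+(aq) → Hg(l) + 2 V3+(aq), so Q = [V3+(aq)]^2 / ([Hg2+(aq)]·[V2+(aq)]^2).
Solving for the unknown gives log [V3+(aq)] = −1.052, so [V3+(aq)] ≈ 0.089 M.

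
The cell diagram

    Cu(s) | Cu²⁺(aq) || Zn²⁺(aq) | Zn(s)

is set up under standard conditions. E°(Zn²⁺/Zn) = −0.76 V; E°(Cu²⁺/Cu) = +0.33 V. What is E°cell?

−1.09 V

By convention the left-hand electrode in cell notation is the anode (oxidation) and the right-hand electrode is the cathode (reduction).
E°cell = E°(right) − E°(left) = −0.76 − (+0.33) = −1.09 V.
The negative sign shows that, as written, the cell would require an external voltage to drive the reaction.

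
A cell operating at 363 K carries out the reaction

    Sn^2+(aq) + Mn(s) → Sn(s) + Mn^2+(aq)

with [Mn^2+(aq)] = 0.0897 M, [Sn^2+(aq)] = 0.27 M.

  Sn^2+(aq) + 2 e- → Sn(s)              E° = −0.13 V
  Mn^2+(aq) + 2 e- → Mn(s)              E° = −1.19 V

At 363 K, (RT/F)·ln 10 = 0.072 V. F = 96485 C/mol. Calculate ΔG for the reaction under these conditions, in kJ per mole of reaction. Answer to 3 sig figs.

E°cell = −0.13 − (−1.19) = +1.06 V; the balanced reaction transfers n = 2 electrons.
Here Q = [Mn^2+(aq)] / [Sn^2+(aq)] = 0.332 (log Q = −0.479), giving E = +1.06 − (0.072/2)·(−0.479) = +1.0772 V.
ΔG = −nFE = −(2)(96485)(+1.0772) J/mol = −208 kJ/mol.

−208 kJ/mol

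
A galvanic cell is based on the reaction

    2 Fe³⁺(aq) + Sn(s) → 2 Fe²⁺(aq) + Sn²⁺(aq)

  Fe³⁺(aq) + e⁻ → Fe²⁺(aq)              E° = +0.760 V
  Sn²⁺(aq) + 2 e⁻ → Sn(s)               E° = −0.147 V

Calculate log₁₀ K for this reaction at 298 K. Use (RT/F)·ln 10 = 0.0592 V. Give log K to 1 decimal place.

The Fe³⁺/Fe²⁺ couple is reduced (cathode); E°cell = +0.760 − (−0.147) = +0.907 V with n = 2.
At equilibrium E = 0, so log K = nE°cell / 0.0592 = (2)(+0.907) / 0.0592 = 30.6.

log K = 30.6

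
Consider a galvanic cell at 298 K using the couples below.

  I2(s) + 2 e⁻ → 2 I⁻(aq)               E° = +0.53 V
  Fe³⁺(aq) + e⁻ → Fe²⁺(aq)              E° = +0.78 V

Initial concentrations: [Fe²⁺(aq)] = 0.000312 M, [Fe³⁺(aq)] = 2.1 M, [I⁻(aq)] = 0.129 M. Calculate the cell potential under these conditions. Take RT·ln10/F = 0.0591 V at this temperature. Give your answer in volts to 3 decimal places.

+0.424 V

Fe³⁺/Fe²⁺ is reduced (cathode, E° = +0.78 V) and I₂/I⁻ is oxidized (anode).
E°cell = E°cat − E°an = +0.78 − (+0.53) = +0.25 V; n = 2.
For the overall reaction 2 Fe³⁺(aq) + 2 I⁻(aq) → 2 Fe²⁺(aq) + I2(s), Q = [Fe²⁺(aq)]^2 / ([Fe³⁺(aq)]^2·[I⁻(aq)]^2) = 1.33×10^−6, giving log Q = −5.877.
Applying E = E° − (RT ln10/nF)·log Q gives +0.25 − (0.0591/2)(−5.877) = +0.424 V.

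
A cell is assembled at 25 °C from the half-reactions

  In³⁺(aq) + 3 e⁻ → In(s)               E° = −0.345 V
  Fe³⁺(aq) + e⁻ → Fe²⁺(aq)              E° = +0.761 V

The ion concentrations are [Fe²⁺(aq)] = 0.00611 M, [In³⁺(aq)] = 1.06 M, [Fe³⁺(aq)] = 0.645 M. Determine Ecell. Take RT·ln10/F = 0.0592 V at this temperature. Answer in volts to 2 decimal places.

+1.23 V

Fe³⁺/Fe²⁺ is reduced (cathode, E° = +0.761 V) and In³⁺/In is oxidized (anode).
The standard potential is +0.761 − (−0.345) = +1.106 V and the balanced reaction transfers n = 3 electrons.
For the overall reaction 3 Fe³⁺(aq) + In(s) → 3 Fe²⁺(aq) + In³⁺(aq), Q = ([Fe²⁺(aq)]^3·[In³⁺(aq)]) / [Fe³⁺(aq)]^3 = 9.01×10^−7, giving log Q = −6.045.
Applying E = E° − (RT ln10/nF)·log Q gives +1.106 − (0.0592/3)(−6.045) = +1.23 V.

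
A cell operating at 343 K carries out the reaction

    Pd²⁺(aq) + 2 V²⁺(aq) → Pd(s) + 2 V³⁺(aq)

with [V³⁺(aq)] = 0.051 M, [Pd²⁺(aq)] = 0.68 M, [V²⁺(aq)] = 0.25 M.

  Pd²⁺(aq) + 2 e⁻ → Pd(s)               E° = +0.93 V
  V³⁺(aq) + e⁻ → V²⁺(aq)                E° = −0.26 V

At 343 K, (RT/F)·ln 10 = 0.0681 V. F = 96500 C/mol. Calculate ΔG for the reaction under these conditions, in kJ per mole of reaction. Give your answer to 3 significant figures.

−238 kJ/mol

E°cell = +0.93 − (−0.26) = +1.19 V; the balanced reaction transfers n = 2 electrons.
The reaction quotient is [V³⁺(aq)]^2 / ([Pd²⁺(aq)]·[V²⁺(aq)]^2) = 0.0612; by Nernst, E = +1.19 − (0.0681/2)(−1.213) = +1.2313 V.
Then ΔG = −nFE = −2 × 96500 × +1.2313 J/mol = −238 kJ/mol.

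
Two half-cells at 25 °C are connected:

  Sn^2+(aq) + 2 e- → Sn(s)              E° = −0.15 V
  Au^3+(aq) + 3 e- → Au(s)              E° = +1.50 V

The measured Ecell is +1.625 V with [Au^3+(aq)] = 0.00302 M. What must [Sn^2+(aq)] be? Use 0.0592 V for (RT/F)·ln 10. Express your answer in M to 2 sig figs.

Au³⁺/Au is the cathode (higher E°); E°cell = +1.50 − (−0.15) = +1.65 V with n = 6.
Rearranging E = E° − (0.0592/n)·log Q gives log Q = 6(+1.65 − (+1.625))/0.0592 = 2.534.
Balancing electrons gives 2 Au^3+(aq) + 3 Sn(s) → 2 Au(s) + 3 Sn^2+(aq); thus Q = [Sn^2+(aq)]^3 / [Au^3+(aq)]^2.
Isolating [Sn^2+(aq)] in Q = 10^{2.534} yields log [Sn^2+(aq)] = −0.835, i.e. 0.15 M.

0.15 M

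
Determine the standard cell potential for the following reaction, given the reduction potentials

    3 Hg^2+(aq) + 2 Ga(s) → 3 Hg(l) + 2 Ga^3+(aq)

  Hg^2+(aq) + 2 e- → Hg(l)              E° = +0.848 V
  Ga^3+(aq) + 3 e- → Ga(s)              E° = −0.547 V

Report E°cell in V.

+1.395 V

In the reaction as written, Hg^2+(aq) is reduced (cathode) and Ga^3+(aq) is produced by oxidation at the anode.
E°cell = E°(cathode) − E°(anode) = +0.848 − (−0.547) = +1.395 V.
The positive value indicates the reaction is spontaneous as written.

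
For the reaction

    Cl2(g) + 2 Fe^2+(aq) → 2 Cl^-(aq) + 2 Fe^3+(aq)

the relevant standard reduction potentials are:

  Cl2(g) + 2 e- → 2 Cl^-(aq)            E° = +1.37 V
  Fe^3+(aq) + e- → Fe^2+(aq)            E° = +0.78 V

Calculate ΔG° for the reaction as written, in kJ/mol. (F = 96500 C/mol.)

In the reaction as written Cl2(g) is reduced, so the Cl₂/Cl⁻ couple is the cathode and Fe³⁺/Fe²⁺ is the anode.
E°cell = +1.37 − (+0.78) = +0.59 V; balancing electrons gives n = 2.
ΔG° = −nFE°cell = −(2)(96500)(+0.59) J/mol = −114 kJ/mol.

−114 kJ/mol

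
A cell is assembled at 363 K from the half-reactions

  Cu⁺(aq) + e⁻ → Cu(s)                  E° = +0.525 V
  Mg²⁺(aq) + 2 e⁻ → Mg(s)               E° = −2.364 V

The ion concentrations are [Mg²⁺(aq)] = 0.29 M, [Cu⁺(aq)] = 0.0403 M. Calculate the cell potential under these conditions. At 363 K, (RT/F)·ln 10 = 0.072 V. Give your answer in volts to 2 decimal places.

Since E°(Cu⁺/Cu) > E°(Mg²⁺/Mg), Cu⁺/Cu serves as the cathode.
E°cell = +0.525 − (−2.364) = +2.889 V, with n = 2 electrons transferred.
Balancing gives 2 Cu⁺(aq) + Mg(s) → 2 Cu(s) + Mg²⁺(aq); hence Q = [Mg²⁺(aq)] / [Cu⁺(aq)]^2 = 179 (log Q = 2.252).
E = E° − (0.072/n)·log Q = +2.889 − (0.072/2)(2.252) = +2.81 V.

+2.81 V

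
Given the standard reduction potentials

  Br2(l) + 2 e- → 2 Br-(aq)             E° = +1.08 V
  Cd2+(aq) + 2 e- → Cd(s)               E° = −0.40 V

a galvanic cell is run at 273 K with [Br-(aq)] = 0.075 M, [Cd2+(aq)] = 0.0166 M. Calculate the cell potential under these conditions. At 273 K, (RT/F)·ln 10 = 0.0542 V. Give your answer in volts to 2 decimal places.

+1.59 V

The Br₂/Br⁻ couple has the more positive E°, so it is the cathode; Cd²⁺/Cd is the anode.
E°cell = +1.08 − (−0.40) = +1.48 V, with n = 2 electrons transferred.
For the overall reaction Br2(l) + Cd(s) → 2 Br-(aq) + Cd2+(aq), Q = [Br-(aq)]^2·[Cd2+(aq)] = 9.34×10^−5, giving log Q = −4.030.
Applying E = E° − (RT ln10/nF)·log Q gives +1.48 − (0.0542/2)(−4.030) = +1.59 V.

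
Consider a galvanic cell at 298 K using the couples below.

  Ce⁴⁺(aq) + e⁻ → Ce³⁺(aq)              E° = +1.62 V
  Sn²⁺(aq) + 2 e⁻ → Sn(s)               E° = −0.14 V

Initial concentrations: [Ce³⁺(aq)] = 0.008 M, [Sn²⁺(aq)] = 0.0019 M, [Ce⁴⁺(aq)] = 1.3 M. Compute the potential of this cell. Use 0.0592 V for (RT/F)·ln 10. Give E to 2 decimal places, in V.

Since E°(Ce⁴⁺/Ce³⁺) > E°(Sn²⁺/Sn), Ce⁴⁺/Ce³⁺ serves as the cathode.
The standard potential is +1.62 − (−0.14) = +1.76 V and the balanced reaction transfers n = 2 electrons.
For the overall reaction 2 Ce⁴⁺(aq) + Sn(s) → 2 Ce³⁺(aq) + Sn²⁺(aq), Q = ([Ce³⁺(aq)]^2·[Sn²⁺(aq)]) / [Ce⁴⁺(aq)]^2 = 7.2×10^−8, giving log Q = −7.143.
E = E° − (0.0592/n)·log Q = +1.76 − (0.0592/2)(−7.143) = +1.97 V.

+1.97 V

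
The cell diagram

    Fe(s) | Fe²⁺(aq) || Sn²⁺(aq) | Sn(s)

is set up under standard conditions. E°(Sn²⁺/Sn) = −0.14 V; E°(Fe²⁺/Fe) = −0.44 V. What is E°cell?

+0.30 V

By convention the left-hand electrode in cell notation is the anode (oxidation) and the right-hand electrode is the cathode (reduction).
E°cell = E°(right) − E°(left) = −0.14 − (−0.44) = +0.30 V.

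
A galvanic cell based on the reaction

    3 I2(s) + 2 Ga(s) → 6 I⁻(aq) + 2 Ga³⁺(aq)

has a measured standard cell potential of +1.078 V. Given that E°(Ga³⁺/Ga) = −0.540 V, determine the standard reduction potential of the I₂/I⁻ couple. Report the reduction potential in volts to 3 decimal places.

In the reaction as written the I₂/I⁻ couple is reduced (cathode) and Ga³⁺/Ga is oxidized (anode), so E°cell = E°(I₂/I⁻) − E°(Ga³⁺/Ga).
E°(I₂/I⁻) = E°cell + E°(anode) = +1.078 + (−0.540) = +0.538 V.

+0.538 V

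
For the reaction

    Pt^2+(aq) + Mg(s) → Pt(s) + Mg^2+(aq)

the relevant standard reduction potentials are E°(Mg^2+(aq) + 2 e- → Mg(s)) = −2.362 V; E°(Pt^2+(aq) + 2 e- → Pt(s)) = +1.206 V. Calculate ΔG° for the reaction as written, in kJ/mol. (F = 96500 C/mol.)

−689 kJ/mol

In the reaction as written Pt^2+(aq) is reduced, so the Pt²⁺/Pt couple is the cathode and Mg²⁺/Mg is the anode.
E°cell = +1.206 − (−2.362) = +3.568 V; balancing electrons gives n = 2.
ΔG° = −nFE°cell = −(2)(96500)(+3.568) J/mol = −689 kJ/mol.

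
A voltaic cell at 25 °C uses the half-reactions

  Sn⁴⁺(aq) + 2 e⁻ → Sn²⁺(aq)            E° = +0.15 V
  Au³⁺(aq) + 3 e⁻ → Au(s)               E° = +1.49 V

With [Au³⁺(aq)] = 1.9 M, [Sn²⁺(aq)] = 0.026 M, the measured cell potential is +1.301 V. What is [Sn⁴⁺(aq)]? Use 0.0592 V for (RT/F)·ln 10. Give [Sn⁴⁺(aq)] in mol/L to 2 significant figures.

The Au³⁺/Au couple has the larger reduction potential, so it is the cathode: E°cell = +1.49 − (+0.15) = +1.34 V and n = 6.
Since E = E° − (0.0592/n)·log Q, log Q = n(E° − E)/0.0592 = 3.953.
For 2 Au³⁺(aq) + 3 Sn²⁺(aq) → 2 Au(s) + 3 Sn⁴⁺(aq), the reaction quotient is Q = [Sn⁴⁺(aq)]^3 / ([Au³⁺(aq)]^2·[Sn²⁺(aq)]^3).
Solving for the unknown gives log [Sn⁴⁺(aq)] = −0.082, so [Sn⁴⁺(aq)] ≈ 0.83 M.

0.83 M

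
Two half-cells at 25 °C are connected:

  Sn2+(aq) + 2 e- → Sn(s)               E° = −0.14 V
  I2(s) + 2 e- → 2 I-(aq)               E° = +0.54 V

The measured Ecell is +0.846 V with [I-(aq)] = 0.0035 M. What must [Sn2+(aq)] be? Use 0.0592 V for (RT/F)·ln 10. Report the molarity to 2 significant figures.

0.20 M

The I₂/I⁻ couple has the larger reduction potential, so it is the cathode: E°cell = +0.54 − (−0.14) = +0.68 V and n = 2.
From the Nernst equation, log Q = n(E° − E)/0.0592 = 2·(+0.68 − (+0.846))/0.0592 = −5.608.
Balancing electrons gives I2(s) + Sn(s) → 2 I-(aq) + Sn2+(aq); thus Q = [I-(aq)]^2·[Sn2+(aq)].
Isolating [Sn2+(aq)] in Q = 10^{−5.608} yields log [Sn2+(aq)] = −0.696, i.e. 0.20 M.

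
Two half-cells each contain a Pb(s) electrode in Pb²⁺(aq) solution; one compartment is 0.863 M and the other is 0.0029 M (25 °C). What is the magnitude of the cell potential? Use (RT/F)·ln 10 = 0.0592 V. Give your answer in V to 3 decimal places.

For a concentration cell E°cell = 0, since both electrodes use the same couple.
The compartment with the higher Pb²⁺(aq) concentration (0.863 M) acts as the cathode; ions are reduced there and produced at the dilute (0.0029 M) anode.
With n = 2, Ecell = −(0.0592/2)·log([dilute]/[conc]) = −(0.0592/2)·log(0.0029/0.863) = +0.073 V.

0.073 V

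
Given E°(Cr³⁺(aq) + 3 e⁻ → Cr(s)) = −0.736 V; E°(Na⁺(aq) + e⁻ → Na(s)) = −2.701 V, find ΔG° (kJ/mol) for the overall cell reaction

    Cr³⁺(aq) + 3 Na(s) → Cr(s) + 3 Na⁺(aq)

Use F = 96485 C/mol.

In the reaction as written Cr³⁺(aq) is reduced, so the Cr³⁺/Cr couple is the cathode and Na⁺/Na is the anode.
E°cell = −0.736 − (−2.701) = +1.965 V; balancing electrons gives n = 3.
ΔG° = −nFE°cell = −(3)(96485)(+1.965) J/mol = −569 kJ/mol.

−569 kJ/mol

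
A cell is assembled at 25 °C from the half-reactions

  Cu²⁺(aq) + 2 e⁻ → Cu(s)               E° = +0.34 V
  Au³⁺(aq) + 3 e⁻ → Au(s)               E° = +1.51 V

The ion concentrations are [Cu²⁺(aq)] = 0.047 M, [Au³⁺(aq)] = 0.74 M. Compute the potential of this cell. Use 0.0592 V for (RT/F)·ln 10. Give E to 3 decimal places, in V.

+1.207 V

The Au³⁺/Au couple has the more positive E°, so it is the cathode; Cu²⁺/Cu is the anode.
E°cell = E°cat − E°an = +1.51 − (+0.34) = +1.17 V; n = 6.
Balancing gives 2 Au³⁺(aq) + 3 Cu(s) → 2 Au(s) + 3 Cu²⁺(aq); hence Q = [Cu²⁺(aq)]^3 / [Au³⁺(aq)]^2 = 0.00019 (log Q = −3.722).
E = E° − (0.0592/n)·log Q = +1.17 − (0.0592/6)(−3.722) = +1.207 V.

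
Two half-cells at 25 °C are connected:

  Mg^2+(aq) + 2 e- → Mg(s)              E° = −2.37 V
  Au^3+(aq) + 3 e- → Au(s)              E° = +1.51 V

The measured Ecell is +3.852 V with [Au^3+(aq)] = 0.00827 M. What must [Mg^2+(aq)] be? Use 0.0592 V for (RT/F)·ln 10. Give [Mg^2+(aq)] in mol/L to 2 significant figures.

0.36 M

With Au³⁺/Au at the cathode and Mg²⁺/Mg at the anode, E°cell = +1.51 − (−2.37) = +3.88 V (n = 6).
Rearranging E = E° − (0.0592/n)·log Q gives log Q = 6(+3.88 − (+3.852))/0.0592 = 2.838.
The balanced reaction is 2 Au^3+(aq) + 3 Mg(s) → 2 Au(s) + 3 Mg^2+(aq), so Q = [Mg^2+(aq)]^3 / [Au^3+(aq)]^2.
Isolating [Mg^2+(aq)] in Q = 10^{2.838} yields log [Mg^2+(aq)] = −0.442, i.e. 0.36 M.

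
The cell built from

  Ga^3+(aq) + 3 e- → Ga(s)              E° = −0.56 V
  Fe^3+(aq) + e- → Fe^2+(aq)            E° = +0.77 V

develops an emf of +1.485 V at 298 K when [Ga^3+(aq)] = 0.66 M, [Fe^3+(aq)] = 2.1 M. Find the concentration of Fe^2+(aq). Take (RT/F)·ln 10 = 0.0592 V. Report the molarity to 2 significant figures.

With Fe³⁺/Fe²⁺ at the cathode and Ga³⁺/Ga at the anode, E°cell = +0.77 − (−0.56) = +1.33 V (n = 3).
Since E = E° − (0.0592/n)·log Q, log Q = n(E° − E)/0.0592 = −7.855.
For 3 Fe^3+(aq) + Ga(s) → 3 Fe^2+(aq) + Ga^3+(aq), the reaction quotient is Q = ([Fe^2+(aq)]^3·[Ga^3+(aq)]) / [Fe^3+(aq)]^3.
Solving for the unknown gives log [Fe^2+(aq)] = −2.236, so [Fe^2+(aq)] ≈ 0.0058 M.

0.0058 M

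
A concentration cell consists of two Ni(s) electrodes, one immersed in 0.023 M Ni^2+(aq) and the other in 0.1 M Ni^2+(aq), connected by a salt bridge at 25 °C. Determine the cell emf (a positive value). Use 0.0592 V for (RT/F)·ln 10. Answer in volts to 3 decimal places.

0.019 V

For a concentration cell E°cell = 0, since both electrodes use the same couple.
The compartment with the higher Ni^2+(aq) concentration (0.1 M) acts as the cathode; ions are reduced there and produced at the dilute (0.023 M) anode.
With n = 2, Ecell = −(0.0592/2)·log([dilute]/[conc]) = −(0.0592/2)·log(0.023/0.1) = +0.019 V.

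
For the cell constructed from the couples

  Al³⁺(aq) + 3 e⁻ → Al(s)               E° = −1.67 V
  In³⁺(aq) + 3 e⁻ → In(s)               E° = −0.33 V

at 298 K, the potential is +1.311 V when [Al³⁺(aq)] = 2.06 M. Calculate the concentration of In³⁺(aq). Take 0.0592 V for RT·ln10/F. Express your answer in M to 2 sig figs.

With In³⁺/In at the cathode and Al³⁺/Al at the anode, E°cell = −0.33 − (−1.67) = +1.34 V (n = 3).
Rearranging E = E° − (0.0592/n)·log Q gives log Q = 3(+1.34 − (+1.311))/0.0592 = 1.470.
Balancing electrons gives In³⁺(aq) + Al(s) → In(s) + Al³⁺(aq); thus Q = [Al³⁺(aq)] / [In³⁺(aq)].
Isolating [In³⁺(aq)] in Q = 10^{1.470} yields log [In³⁺(aq)] = −1.156, i.e. 0.070 M.

0.070 M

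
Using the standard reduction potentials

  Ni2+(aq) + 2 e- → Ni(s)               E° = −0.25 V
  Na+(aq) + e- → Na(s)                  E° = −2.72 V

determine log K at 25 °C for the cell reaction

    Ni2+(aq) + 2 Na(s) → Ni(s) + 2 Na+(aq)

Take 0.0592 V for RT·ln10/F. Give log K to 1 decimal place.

log K = 83.4

The Ni²⁺/Ni couple is reduced (cathode); E°cell = −0.25 − (−2.72) = +2.47 V with n = 2.
At equilibrium E = 0, so log K = nE°cell / 0.0592 = (2)(+2.47) / 0.0592 = 83.4.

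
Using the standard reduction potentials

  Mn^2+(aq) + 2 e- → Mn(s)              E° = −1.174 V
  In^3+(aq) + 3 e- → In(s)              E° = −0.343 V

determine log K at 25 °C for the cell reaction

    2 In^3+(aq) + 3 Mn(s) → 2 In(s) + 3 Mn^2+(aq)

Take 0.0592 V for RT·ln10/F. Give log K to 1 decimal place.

The In³⁺/In couple is reduced (cathode); E°cell = −0.343 − (−1.174) = +0.831 V with n = 6.
At equilibrium E = 0, so log K = nE°cell / 0.0592 = (6)(+0.831) / 0.0592 = 84.2.

log K = 84.2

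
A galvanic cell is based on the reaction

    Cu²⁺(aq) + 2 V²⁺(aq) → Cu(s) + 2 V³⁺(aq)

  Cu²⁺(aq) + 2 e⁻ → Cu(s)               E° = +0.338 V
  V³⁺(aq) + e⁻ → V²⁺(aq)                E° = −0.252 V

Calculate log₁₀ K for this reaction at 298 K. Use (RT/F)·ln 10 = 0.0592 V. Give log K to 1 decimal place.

The Cu²⁺/Cu couple is reduced (cathode); E°cell = +0.338 − (−0.252) = +0.590 V with n = 2.
At equilibrium E = 0, so log K = nE°cell / 0.0592 = (2)(+0.590) / 0.0592 = 19.9.

log K = 19.9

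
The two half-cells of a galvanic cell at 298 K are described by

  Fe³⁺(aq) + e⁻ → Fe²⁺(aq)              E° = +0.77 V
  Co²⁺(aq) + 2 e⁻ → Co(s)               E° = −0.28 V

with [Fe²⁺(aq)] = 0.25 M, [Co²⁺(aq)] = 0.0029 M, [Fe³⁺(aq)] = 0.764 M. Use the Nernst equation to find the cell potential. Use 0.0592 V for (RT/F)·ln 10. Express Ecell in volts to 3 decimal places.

+1.154 V

Since E°(Fe³⁺/Fe²⁺) > E°(Co²⁺/Co), Fe³⁺/Fe²⁺ serves as the cathode.
E°cell = E°cat − E°an = +0.77 − (−0.28) = +1.05 V; n = 2.
Balancing gives 2 Fe³⁺(aq) + Co(s) → 2 Fe²⁺(aq) + Co²⁺(aq); hence Q = ([Fe²⁺(aq)]^2·[Co²⁺(aq)]) / [Fe³⁺(aq)]^2 = 0.000311 (log Q = −3.508).
E = E° − (0.0592/n)·log Q = +1.05 − (0.0592/2)(−3.508) = +1.154 V.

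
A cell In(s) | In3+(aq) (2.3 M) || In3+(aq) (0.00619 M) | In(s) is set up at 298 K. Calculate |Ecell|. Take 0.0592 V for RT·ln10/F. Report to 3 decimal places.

0.051 V

For a concentration cell E°cell = 0, since both electrodes use the same couple.
The compartment with the higher In3+(aq) concentration (2.3 M) acts as the cathode; ions are reduced there and produced at the dilute (0.00619 M) anode.
With n = 3, Ecell = −(0.0592/3)·log([dilute]/[conc]) = −(0.0592/3)·log(0.00619/2.3) = +0.051 V.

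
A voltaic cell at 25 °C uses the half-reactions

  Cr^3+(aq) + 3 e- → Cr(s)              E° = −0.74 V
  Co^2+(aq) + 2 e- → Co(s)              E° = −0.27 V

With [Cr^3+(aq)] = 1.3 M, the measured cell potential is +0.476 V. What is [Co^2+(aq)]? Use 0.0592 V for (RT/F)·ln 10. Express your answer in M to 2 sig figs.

The Co²⁺/Co couple has the larger reduction potential, so it is the cathode: E°cell = −0.27 − (−0.74) = +0.47 V and n = 6.
Since E = E° − (0.0592/n)·log Q, log Q = n(E° − E)/0.0592 = −0.608.
The balanced reaction is 3 Co^2+(aq) + 2 Cr(s) → 3 Co(s) + 2 Cr^3+(aq), so Q = [Cr^3+(aq)]^2 / [Co^2+(aq)]^3.
Isolating [Co^2+(aq)] in Q = 10^{−0.608} yields log [Co^2+(aq)] = 0.279, i.e. 1.9 M.

1.9 M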